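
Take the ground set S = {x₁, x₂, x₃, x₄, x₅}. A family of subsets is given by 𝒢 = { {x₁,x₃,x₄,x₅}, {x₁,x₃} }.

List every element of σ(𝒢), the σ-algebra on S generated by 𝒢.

Initial family (4 sets): { ∅, {x₁,x₃}, {x₁,x₃,x₄,x₅}, S }.
Round 1: 2 new —
  {x₂}  = S∖{x₁,x₃,x₄,x₅}
  {x₂,x₄,x₅}  = S∖{x₁,x₃}
  (now 6)
Round 2 adds 1:
  {x₁,x₂,x₃}  = {x₁,x₃} ∪ {x₂}
  (now 7)
Round 3: +1 →
  {x₄,x₅}  = S∖{x₁,x₂,x₃}
  (now 8)
Round 4: no new sets; the family is a σ-algebra.

|σ(𝒢)| = 8.  σ(𝒢) = { ∅, {x₂}, {x₁,x₃}, {x₄,x₅}, {x₁,x₂,x₃}, {x₂,x₄,x₅}, {x₁,x₃,x₄,x₅}, S }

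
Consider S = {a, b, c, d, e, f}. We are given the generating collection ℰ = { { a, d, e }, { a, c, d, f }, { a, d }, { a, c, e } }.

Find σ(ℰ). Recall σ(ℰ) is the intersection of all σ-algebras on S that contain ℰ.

Begin from { ∅, { a, d }, { a, c, e }, { a, d, e }, { a, c, d, f }, S } (that is, ℰ plus ∅ and S).
Pass 1 adds 6:
  { b, e }  = complement { a, c, d, f }
  { b, c, f }  = complement { a, d, e }
  { b, d, f }  = complement { a, c, e }
  { a, c, d, e }  = { a, d, e } ∪ { a, c, e }
  { b, c, e, f }  = complement { a, d }
  { a, c, d, e, f }  = { a, d, e } ∪ { a, c, d, f }
  (now 12)
Pass 2. New:
  { b }  = complement { a, c, d, e, f }
  { b, f }  = complement { a, c, d, e }
  { a, b, c, e }  = { b, e } ∪ { a, c, e }
  { a, b, d, e }  = { a, d, e } ∪ { b, e }
  { a, b, d, f }  = { b, d, f } ∪ { a, d }
  { b, c, d, f }  = { b, d, f } ∪ { b, c, f }
  { b, d, e, f }  = { b, d, f } ∪ { b, e }
  { a, b, c, d, e }  = { b, e } ∪ { a, c, d, e }
  { a, b, c, d, f }  = { b, d, f } ∪ { a, c, d, f }
  { a, b, c, e, f }  = { b, c, f } ∪ { a, c, e }
  { a, b, d, e, f }  = { a, d, e } ∪ { b, d, f }
  { b, c, d, e, f }  = { b, d, f } ∪ { b, c, e, f }
  (now 24)
Pass 3 adds 12:
  { a }  = complement { b, c, d, e, f }
  { c }  = complement { a, b, d, e, f }
  { d }  = complement { a, b, c, e, f }
  { e }  = complement { a, b, c, d, f }
  { f }  = complement { a, b, c, d, e }
  { a, c }  = complement { b, d, e, f }
  { a, e }  = complement { b, c, d, f }
  { c, e }  = complement { a, b, d, f }
  { c, f }  = complement { a, b, d, e }
  { d, f }  = complement { a, b, c, e }
  { a, b, d }  = { b } ∪ { a, d }
  { b, e, f }  = { b, e } ∪ { b, f }
  (now 36)
Pass 4: +26 →
  { a, b }  = { a } ∪ { b }
  { a, f }  = { a } ∪ { f }
  { b, c }  = { b } ∪ { c }
  { b, d }  = { b } ∪ { d }
  { c, d }  = { c } ∪ { d }
  { d, e }  = { e } ∪ { d }
  { e, f }  = { f } ∪ { e }
  { a, b, c }  = { b } ∪ { a, c }
  { a, b, e }  = { b, e } ∪ { a }
  { a, b, f }  = { a } ∪ { b, f }
  { a, c, d }  = complement { b, e, f }
  { a, c, f }  = { a } ∪ { c, f }
  { a, d, f }  = { a } ∪ { d, f }
  { a, e, f }  = { f } ∪ { a, e }
  { b, c, e }  = { b, e } ∪ { c }
  { b, d, e }  = { b, e } ∪ { d }
  { c, d, e }  = { d } ∪ { c, e }
  { c, d, f }  = { c } ∪ { d, f }
  { c, e, f }  = complement { a, b, d }
  { d, e, f }  = { e } ∪ { d, f }
  { a, b, c, d }  = { a, b, d } ∪ { c }
  { a, b, c, f }  = { a } ∪ { b, c, f }
  { a, b, e, f }  = { a } ∪ { b, e, f }
  { a, c, e, f }  = { a, c, e } ∪ { f }
  { a, d, e, f }  = { a, d, e } ∪ { f }
  { c, d, e, f }  = { c, e } ∪ { d, f }
  (now 62)
Pass 5 adds 2:
  { b, c, d }  = complement { a, e, f }
  { b, c, d, e }  = complement { a, f }
  (now 64)
Pass 6: closed — nothing new.

|σ(ℰ)| = 64.  σ(ℰ) = { ∅, { a }, { b }, { c }, { d }, { e }, { f }, { a, b }, { a, c }, { a, d }, { a, e }, { a, f }, { b, c }, { b, d }, { b, e }, { b, f }, { c, d }, { c, e }, { c, f }, { d, e }, { d, f }, { e, f }, { a, b, c }, { a, b, d }, { a, b, e }, { a, b, f }, { a, c, d }, { a, c, e }, { a, c, f }, { a, d, e }, { a, d, f }, { a, e, f }, { b, c, d }, { b, c, e }, { b, c, f }, { b, d, e }, { b, d, f }, { b, e, f }, { c, d, e }, { c, d, f }, { c, e, f }, { d, e, f }, { a, b, c, d }, { a, b, c, e }, { a, b, c, f }, { a, b, d, e }, { a, b, d, f }, { a, b, e, f }, { a, c, d, e }, { a, c, d, f }, { a, c, e, f }, { a, d, e, f }, { b, c, d, e }, { b, c, d, f }, { b, c, e, f }, { b, d, e, f }, { c, d, e, f }, { a, b, c, d, e }, { a, b, c, d, f }, { a, b, c, e, f }, { a, b, d, e, f }, { a, c, d, e, f }, { b, c, d, e, f }, S }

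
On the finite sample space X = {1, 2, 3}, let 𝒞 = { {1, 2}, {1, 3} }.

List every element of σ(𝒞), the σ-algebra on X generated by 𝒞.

Begin from { {}, {1, 2}, {1, 3}, X } (that is, 𝒞 plus ∅ and X).
Pass 1: 2 new —
  {2}  = {1, 3}ᶜ
  {3}  = {1, 2}ᶜ
  — 6 sets.
Pass 2: 1 new —
  {2, 3}  = {3} ∪ {2}
  — 7 sets.
Pass 3 adds 1:
  {1}  = {2, 3}ᶜ
  — 8 sets.
Pass 4 adds nothing — fixpoint reached.

σ(𝒞) = { {}, {1}, {2}, {3}, {1, 2}, {1, 3}, {2, 3}, X }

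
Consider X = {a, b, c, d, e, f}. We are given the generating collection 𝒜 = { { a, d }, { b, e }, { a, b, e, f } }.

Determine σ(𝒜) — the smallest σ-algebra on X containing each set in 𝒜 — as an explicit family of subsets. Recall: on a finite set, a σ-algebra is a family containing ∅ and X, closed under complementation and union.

Start: 𝒜 ∪ {∅, X} = { ∅, { a, d }, { b, e }, { a, b, e, f }, X }.
Round 1: +5 →
  { c, d }  = X∖{ a, b, e, f }
  { a, b, d, e }  = { b, e } ∪ { a, d }
  { a, c, d, f }  = X∖{ b, e }
  { b, c, e, f }  = X∖{ a, d }
  { a, b, d, e, f }  = { a, d } ∪ { a, b, e, f }
  — 10 sets.
Round 2. New:
  { c }  = X∖{ a, b, d, e, f }
  { c, f }  = X∖{ a, b, d, e }
  { a, c, d }  = { c, d } ∪ { a, d }
  { b, c, d, e }  = { b, e } ∪ { c, d }
  { a, b, c, d, e }  = { c, d } ∪ { a, b, d, e }
  { a, b, c, e, f }  = { b, c, e, f } ∪ { a, b, e, f }
  { b, c, d, e, f }  = { c, d } ∪ { b, c, e, f }
  — 17 sets.
Round 3. New:
  { a }  = X∖{ b, c, d, e, f }
  { d }  = X∖{ a, b, c, e, f }
  { f }  = X∖{ a, b, c, d, e }
  { a, f }  = X∖{ b, c, d, e }
  { b, c, e }  = { c } ∪ { b, e }
  { b, e, f }  = X∖{ a, c, d }
  { c, d, f }  = { c, d } ∪ { c, f }
  — 24 sets.
Round 4: +8 →
  { a, c }  = { a } ∪ { c }
  { d, f }  = { f } ∪ { d }
  { a, b, e }  = X∖{ c, d, f }
  { a, c, f }  = { a } ∪ { c, f }
  { a, d, f }  = X∖{ b, c, e }
  { b, d, e }  = { b, e } ∪ { d }
  { a, b, c, e }  = { a } ∪ { b, c, e }
  { b, d, e, f }  = { b, e, f } ∪ { d }
  — 32 sets.
Round 5: already closed under ᶜ and ∪.

|σ(𝒜)| = 32.  σ(𝒜) = { ∅, { a }, { c }, { d }, { f }, { a, c }, { a, d }, { a, f }, { b, e }, { c, d }, { c, f }, { d, f }, { a, b, e }, { a, c, d }, { a, c, f }, { a, d, f }, { b, c, e }, { b, d, e }, { b, e, f }, { c, d, f }, { a, b, c, e }, { a, b, d, e }, { a, b, e, f }, { a, c, d, f }, { b, c, d, e }, { b, c, e, f }, { b, d, e, f }, { a, b, c, d, e }, { a, b, c, e, f }, { a, b, d, e, f }, { b, c, d, e, f }, X }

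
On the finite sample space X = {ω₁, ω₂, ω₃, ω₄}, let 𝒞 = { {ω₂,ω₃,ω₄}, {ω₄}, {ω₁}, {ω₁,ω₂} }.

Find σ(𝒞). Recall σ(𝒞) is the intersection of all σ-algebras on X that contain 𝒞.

σ(𝒞) = { ∅, {ω₁}, {ω₂}, {ω₃}, {ω₄}, {ω₁,ω₂}, {ω₁,ω₃}, {ω₁,ω₄}, {ω₂,ω₃}, {ω₂,ω₄}, {ω₃,ω₄}, {ω₁,ω₂,ω₃}, {ω₁,ω₂,ω₄}, {ω₁,ω₃,ω₄}, {ω₂,ω₃,ω₄}, X }

Working:
Take S₀ = 𝒞 ∪ {∅, X} = { ∅, {ω₁}, {ω₄}, {ω₁,ω₂}, {ω₂,ω₃,ω₄}, X }.
Iteration 1: +4 →
  {ω₁,ω₄}  = {ω₄} ∪ {ω₁}
  {ω₃,ω₄}  = ᶜ of {ω₁,ω₂}
  {ω₁,ω₂,ω₃}  = ᶜ of {ω₄}
  {ω₁,ω₂,ω₄}  = {ω₁,ω₂} ∪ {ω₄}
Iteration 2: +3 →
  {ω₃}  = ᶜ of {ω₁,ω₂,ω₄}
  {ω₂,ω₃}  = ᶜ of {ω₁,ω₄}
  {ω₁,ω₃,ω₄}  = {ω₃,ω₄} ∪ {ω₁,ω₄}
Iteration 3: +2 →
  {ω₂}  = ᶜ of {ω₁,ω₃,ω₄}
  {ω₁,ω₃}  = {ω₃} ∪ {ω₁}
Iteration 4: +1 →
  {ω₂,ω₄}  = ᶜ of {ω₁,ω₃}
Iteration 5 adds nothing — fixpoint reached.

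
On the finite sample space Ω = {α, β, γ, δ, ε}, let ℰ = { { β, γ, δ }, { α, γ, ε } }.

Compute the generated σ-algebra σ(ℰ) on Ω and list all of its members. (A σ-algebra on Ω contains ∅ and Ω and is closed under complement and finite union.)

|σ(ℰ)| = 8.  σ(ℰ) = { {}, { γ }, { α, ε }, { β, δ }, { α, γ, ε }, { β, γ, δ }, { α, β, δ, ε }, Ω }

Trace:
Initial family (4 sets): { {}, { α, γ, ε }, { β, γ, δ }, Ω }.
Iteration 1: 2 new —
  { α, ε }  = { β, γ, δ }ᶜ
  { β, δ }  = { α, γ, ε }ᶜ
  (now 6)
Iteration 2: 1 new —
  { α, β, δ, ε }  = { α, ε } ∪ { β, δ }
  (now 7)
Iteration 3: 1 new —
  { γ }  = { α, β, δ, ε }ᶜ
  (now 8)
Iteration 4: stable.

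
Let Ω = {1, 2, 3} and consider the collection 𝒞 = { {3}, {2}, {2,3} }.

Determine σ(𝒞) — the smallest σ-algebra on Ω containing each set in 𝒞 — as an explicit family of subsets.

|σ(𝒞)| = 8.  σ(𝒞) = { {}, {1}, {2}, {3}, {1,2}, {1,3}, {2,3}, Ω }

Trace:
Start: 𝒞 ∪ {∅, Ω} = { {}, {2}, {3}, {2,3}, Ω }.
Round 1 (3 new):
  {1}  = Ω∖{2,3}
  {1,2}  = Ω∖{3}
  {1,3}  = Ω∖{2}
Round 2: closed — nothing new.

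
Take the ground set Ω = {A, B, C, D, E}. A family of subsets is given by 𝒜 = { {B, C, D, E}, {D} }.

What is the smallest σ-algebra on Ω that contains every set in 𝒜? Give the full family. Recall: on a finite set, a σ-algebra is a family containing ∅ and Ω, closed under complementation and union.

Answer: σ(𝒜) = { {}, {A}, {D}, {A, D}, {B, C, E}, {A, B, C, E}, {B, C, D, E}, Ω }

Trace:
Take S₀ = 𝒜 ∪ {∅, Ω} = { {}, {D}, {B, C, D, E}, Ω }.
Round 1 adds 2:
  {A}  = complement {B, C, D, E}
  {A, B, C, E}  = complement {D}
  (now 6)
Round 2. New:
  {A, D}  = {D} ∪ {A}
  (now 7)
Round 3. New:
  {B, C, E}  = complement {A, D}
  (now 8)
Round 4 adds nothing — fixpoint reached.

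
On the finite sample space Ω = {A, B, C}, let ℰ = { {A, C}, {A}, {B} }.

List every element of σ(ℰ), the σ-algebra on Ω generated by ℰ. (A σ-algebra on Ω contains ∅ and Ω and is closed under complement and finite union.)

Answer: σ(ℰ) = { {}, {A}, {B}, {C}, {A, B}, {A, C}, {B, C}, Ω }

Check:
Start: ℰ ∪ {∅, Ω} = { {}, {A}, {B}, {A, C}, Ω }.
Pass 1: +2 →
  {A, B}  = {B} ∪ {A}
  {B, C}  = {A}ᶜ
  [7 total]
Pass 2. New:
  {C}  = {A, B}ᶜ
  [8 total]
After Pass 3 the family is unchanged; done.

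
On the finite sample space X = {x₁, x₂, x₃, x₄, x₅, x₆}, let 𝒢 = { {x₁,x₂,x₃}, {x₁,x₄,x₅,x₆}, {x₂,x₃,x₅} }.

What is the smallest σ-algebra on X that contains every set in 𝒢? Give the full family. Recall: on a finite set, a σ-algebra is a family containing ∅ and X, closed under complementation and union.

|σ(𝒢)| = 16.  σ(𝒢) = { {}, {x₁}, {x₅}, {x₁,x₅}, {x₂,x₃}, {x₄,x₆}, {x₁,x₂,x₃}, {x₁,x₄,x₆}, {x₂,x₃,x₅}, {x₄,x₅,x₆}, {x₁,x₂,x₃,x₅}, {x₁,x₄,x₅,x₆}, {x₂,x₃,x₄,x₆}, {x₁,x₂,x₃,x₄,x₆}, {x₂,x₃,x₄,x₅,x₆}, X }

Check:
Begin from { {}, {x₁,x₂,x₃}, {x₂,x₃,x₅}, {x₁,x₄,x₅,x₆}, X } (that is, 𝒢 plus ∅ and X).
Iteration 1. New:
  {x₂,x₃}  = ᶜ of {x₁,x₄,x₅,x₆}
  {x₁,x₄,x₆}  = ᶜ of {x₂,x₃,x₅}
  {x₄,x₅,x₆}  = ᶜ of {x₁,x₂,x₃}
  {x₁,x₂,x₃,x₅}  = {x₂,x₃,x₅} ∪ {x₁,x₂,x₃}
  (now 9)
Iteration 2 (3 new):
  {x₄,x₆}  = ᶜ of {x₁,x₂,x₃,x₅}
  {x₁,x₂,x₃,x₄,x₆}  = {x₁,x₂,x₃} ∪ {x₁,x₄,x₆}
  {x₂,x₃,x₄,x₅,x₆}  = {x₂,x₃,x₅} ∪ {x₄,x₅,x₆}
  (now 12)
Iteration 3: 3 new —
  {x₁}  = ᶜ of {x₂,x₃,x₄,x₅,x₆}
  {x₅}  = ᶜ of {x₁,x₂,x₃,x₄,x₆}
  {x₂,x₃,x₄,x₆}  = {x₂,x₃} ∪ {x₄,x₆}
  (now 15)
Iteration 4: 1 new —
  {x₁,x₅}  = ᶜ of {x₂,x₃,x₄,x₆}
  (now 16)
Iteration 5: closed — nothing new.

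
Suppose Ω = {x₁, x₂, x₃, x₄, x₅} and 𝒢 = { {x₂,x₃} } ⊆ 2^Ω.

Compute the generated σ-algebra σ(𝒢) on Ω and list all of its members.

Answer: σ(𝒢) = { ∅, {x₂,x₃}, {x₁,x₄,x₅}, Ω }

Trace:
Take S₀ = 𝒢 ∪ {∅, Ω} = { ∅, {x₂,x₃}, Ω }.
Pass 1: 1 new —
  {x₁,x₄,x₅}  = ᶜ of {x₂,x₃}
  [4 total]
Pass 2: no new sets; the family is a σ-algebra.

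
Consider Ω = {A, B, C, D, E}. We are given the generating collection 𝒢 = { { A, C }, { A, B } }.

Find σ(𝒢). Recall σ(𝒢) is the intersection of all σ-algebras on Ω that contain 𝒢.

|σ(𝒢)| = 16.  σ(𝒢) = { {  }, { A }, { B }, { C }, { A, B }, { A, C }, { B, C }, { D, E }, { A, B, C }, { A, D, E }, { B, D, E }, { C, D, E }, { A, B, D, E }, { A, C, D, E }, { B, C, D, E }, Ω }

Derivation:
Seed the family with 𝒢 together with ∅ and Ω: { {  }, { A, B }, { A, C }, Ω }.
Pass 1: +3 →
  { A, B, C }  = { A, B } ∪ { A, C }
  { B, D, E }  = { A, C }ᶜ
  { C, D, E }  = { A, B }ᶜ
  [7 total]
Pass 2 adds 4:
  { D, E }  = { A, B, C }ᶜ
  { A, B, D, E }  = { A, B } ∪ { B, D, E }
  { A, C, D, E }  = { C, D, E } ∪ { A, C }
  { B, C, D, E }  = { C, D, E } ∪ { B, D, E }
  [11 total]
Pass 3. New:
  { A }  = { B, C, D, E }ᶜ
  { B }  = { A, C, D, E }ᶜ
  { C }  = { A, B, D, E }ᶜ
  [14 total]
Pass 4. New:
  { B, C }  = { C } ∪ { B }
  { A, D, E }  = { D, E } ∪ { A }
  [16 total]
Pass 5 adds nothing — fixpoint reached.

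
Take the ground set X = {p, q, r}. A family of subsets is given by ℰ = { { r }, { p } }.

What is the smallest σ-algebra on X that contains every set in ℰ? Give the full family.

Answer: σ(ℰ) = { ∅, { p }, { q }, { r }, { p, q }, { p, r }, { q, r }, X }

Check:
Seed the family with ℰ together with ∅ and X: { ∅, { p }, { r }, X }.
Iteration 1 adds 3:
  { p, q }  = complement { r }
  { p, r }  = { r } ∪ { p }
  { q, r }  = complement { p }
Iteration 2: +1 →
  { q }  = complement { p, r }
After Iteration 3 the family is unchanged; done.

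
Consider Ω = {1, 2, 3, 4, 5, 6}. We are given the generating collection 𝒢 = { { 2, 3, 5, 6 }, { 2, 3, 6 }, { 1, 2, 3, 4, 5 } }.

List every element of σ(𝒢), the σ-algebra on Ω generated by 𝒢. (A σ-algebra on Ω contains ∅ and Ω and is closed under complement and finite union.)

σ(𝒢) (16 sets): { {}, { 5 }, { 6 }, { 1, 4 }, { 2, 3 }, { 5, 6 }, { 1, 4, 5 }, { 1, 4, 6 }, { 2, 3, 5 }, { 2, 3, 6 }, { 1, 2, 3, 4 }, { 1, 4, 5, 6 }, { 2, 3, 5, 6 }, { 1, 2, 3, 4, 5 }, { 1, 2, 3, 4, 6 }, Ω }

Working:
Take S₀ = 𝒢 ∪ {∅, Ω} = { {}, { 2, 3, 6 }, { 2, 3, 5, 6 }, { 1, 2, 3, 4, 5 }, Ω }.
Iteration 1 (3 new):
  { 6 }  = Ω∖{ 1, 2, 3, 4, 5 }
  { 1, 4 }  = Ω∖{ 2, 3, 5, 6 }
  { 1, 4, 5 }  = Ω∖{ 2, 3, 6 }
  — 8 sets.
Iteration 2 (3 new):
  { 1, 4, 6 }  = { 1, 4 } ∪ { 6 }
  { 1, 4, 5, 6 }  = { 1, 4, 5 } ∪ { 6 }
  { 1, 2, 3, 4, 6 }  = { 2, 3, 6 } ∪ { 1, 4 }
  — 11 sets.
Iteration 3: +3 →
  { 5 }  = Ω∖{ 1, 2, 3, 4, 6 }
  { 2, 3 }  = Ω∖{ 1, 4, 5, 6 }
  { 2, 3, 5 }  = Ω∖{ 1, 4, 6 }
  — 14 sets.
Iteration 4 (2 new):
  { 5, 6 }  = { 5 } ∪ { 6 }
  { 1, 2, 3, 4 }  = { 1, 4 } ∪ { 2, 3 }
  — 16 sets.
After Iteration 5 the family is unchanged; done.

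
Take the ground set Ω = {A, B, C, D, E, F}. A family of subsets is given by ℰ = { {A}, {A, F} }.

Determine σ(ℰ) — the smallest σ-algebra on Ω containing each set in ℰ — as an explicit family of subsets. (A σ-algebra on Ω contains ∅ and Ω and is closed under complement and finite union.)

Answer: σ(ℰ) = { {}, {A}, {F}, {A, F}, {B, C, D, E}, {A, B, C, D, E}, {B, C, D, E, F}, Ω }

Working:
Begin from { {}, {A}, {A, F}, Ω } (that is, ℰ plus ∅ and Ω).
Iteration 1: +2 →
  {B, C, D, E}  = {A, F}ᶜ
  {B, C, D, E, F}  = {A}ᶜ
  — 6 sets.
Iteration 2. New:
  {A, B, C, D, E}  = {B, C, D, E} ∪ {A}
  — 7 sets.
Iteration 3: +1 →
  {F}  = {A, B, C, D, E}ᶜ
  — 8 sets.
Iteration 4: no new sets; the family is a σ-algebra.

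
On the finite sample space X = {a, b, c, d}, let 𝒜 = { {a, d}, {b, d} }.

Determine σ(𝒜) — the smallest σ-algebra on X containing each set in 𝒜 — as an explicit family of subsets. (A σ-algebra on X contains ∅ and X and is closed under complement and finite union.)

|σ(𝒜)| = 16.  σ(𝒜) = { {}, {a}, {b}, {c}, {d}, {a, b}, {a, c}, {a, d}, {b, c}, {b, d}, {c, d}, {a, b, c}, {a, b, d}, {a, c, d}, {b, c, d}, X }

Working:
Take S₀ = 𝒜 ∪ {∅, X} = { {}, {a, d}, {b, d}, X }.
Step 1 (3 new):
  {a, c}  = ᶜ of {b, d}
  {b, c}  = ᶜ of {a, d}
  {a, b, d}  = {b, d} ∪ {a, d}
  (now 7)
Step 2: 4 new —
  {c}  = ᶜ of {a, b, d}
  {a, b, c}  = {b, c} ∪ {a, c}
  {a, c, d}  = {a, d} ∪ {a, c}
  {b, c, d}  = {b, c} ∪ {b, d}
  (now 11)
Step 3: 3 new —
  {a}  = ᶜ of {b, c, d}
  {b}  = ᶜ of {a, c, d}
  {d}  = ᶜ of {a, b, c}
  (now 14)
Step 4: +2 →
  {a, b}  = {b} ∪ {a}
  {c, d}  = {c} ∪ {d}
  (now 16)
Step 5: already closed under ᶜ and ∪.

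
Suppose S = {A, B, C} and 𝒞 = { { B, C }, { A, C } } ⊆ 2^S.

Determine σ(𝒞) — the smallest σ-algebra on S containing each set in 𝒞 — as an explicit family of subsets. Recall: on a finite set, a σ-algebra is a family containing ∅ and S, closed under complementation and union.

σ(𝒞) (8 sets): { ∅, { A }, { B }, { C }, { A, B }, { A, C }, { B, C }, S }

Check:
Begin from { ∅, { A, C }, { B, C }, S } (that is, 𝒞 plus ∅ and S).
Round 1: 2 new —
  { A }  = complement { B, C }
  { B }  = complement { A, C }
  |family| = 6
Round 2: 1 new —
  { A, B }  = { B } ∪ { A }
  |family| = 7
Round 3 (1 new):
  { C }  = complement { A, B }
  |family| = 8
Round 4: already closed under ᶜ and ∪.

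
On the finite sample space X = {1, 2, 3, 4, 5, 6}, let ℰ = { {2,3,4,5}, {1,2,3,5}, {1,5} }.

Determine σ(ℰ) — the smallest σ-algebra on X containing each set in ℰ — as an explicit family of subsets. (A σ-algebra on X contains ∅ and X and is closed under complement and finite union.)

|σ(ℰ)| = 32.  σ(ℰ) = { ∅, {1}, {4}, {5}, {6}, {1,4}, {1,5}, {1,6}, {2,3}, {4,5}, {4,6}, {5,6}, {1,2,3}, {1,4,5}, {1,4,6}, {1,5,6}, {2,3,4}, {2,3,5}, {2,3,6}, {4,5,6}, {1,2,3,4}, {1,2,3,5}, {1,2,3,6}, {1,4,5,6}, {2,3,4,5}, {2,3,4,6}, {2,3,5,6}, {1,2,3,4,5}, {1,2,3,4,6}, {1,2,3,5,6}, {2,3,4,5,6}, X }

Working:
Seed the family with ℰ together with ∅ and X: { ∅, {1,5}, {1,2,3,5}, {2,3,4,5}, X }.
Iteration 1: 4 new —
  {1,6}  = ᶜ of {2,3,4,5}
  {4,6}  = ᶜ of {1,2,3,5}
  {2,3,4,6}  = ᶜ of {1,5}
  {1,2,3,4,5}  = {1,5} ∪ {2,3,4,5}
  |family| = 9
Iteration 2 adds 7:
  {6}  = ᶜ of {1,2,3,4,5}
  {1,4,6}  = {1,6} ∪ {4,6}
  {1,5,6}  = {1,6} ∪ {1,5}
  {1,4,5,6}  = {1,5} ∪ {4,6}
  {1,2,3,4,6}  = {1,6} ∪ {2,3,4,6}
  {1,2,3,5,6}  = {1,6} ∪ {1,2,3,5}
  {2,3,4,5,6}  = {2,3,4,5} ∪ {2,3,4,6}
  |family| = 16
Iteration 3 adds 6:
  {1}  = ᶜ of {2,3,4,5,6}
  {4}  = ᶜ of {1,2,3,5,6}
  {5}  = ᶜ of {1,2,3,4,6}
  {2,3}  = ᶜ of {1,4,5,6}
  {2,3,4}  = ᶜ of {1,5,6}
  {2,3,5}  = ᶜ of {1,4,6}
  |family| = 22
Iteration 4 (10 new):
  {1,4}  = {1} ∪ {4}
  {4,5}  = {5} ∪ {4}
  {5,6}  = {6} ∪ {5}
  {1,2,3}  = {1} ∪ {2,3}
  {1,4,5}  = {1,5} ∪ {4}
  {2,3,6}  = {6} ∪ {2,3}
  {4,5,6}  = {5} ∪ {4,6}
  {1,2,3,4}  = {2,3,4} ∪ {1}
  {1,2,3,6}  = {1,6} ∪ {2,3}
  {2,3,5,6}  = {6} ∪ {2,3,5}
  |family| = 32
Iteration 5: closed — nothing new.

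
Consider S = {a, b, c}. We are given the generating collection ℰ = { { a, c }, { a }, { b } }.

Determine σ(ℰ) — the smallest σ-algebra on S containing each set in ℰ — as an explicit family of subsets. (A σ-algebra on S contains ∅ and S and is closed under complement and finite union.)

σ(ℰ) = { {  }, { a }, { b }, { c }, { a, b }, { a, c }, { b, c }, S }

Derivation:
Initial family (5 sets): { {  }, { a }, { b }, { a, c }, S }.
Step 1 adds 2:
  { a, b }  = { b } ∪ { a }
  { b, c }  = { a }ᶜ
  — 7 sets.
Step 2: 1 new —
  { c }  = { a, b }ᶜ
  — 8 sets.
Step 3: no new sets; the family is a σ-algebra.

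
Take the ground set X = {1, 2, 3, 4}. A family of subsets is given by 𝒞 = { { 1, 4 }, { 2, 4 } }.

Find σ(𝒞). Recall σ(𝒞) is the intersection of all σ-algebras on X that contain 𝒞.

σ(𝒞) = { {  }, { 1 }, { 2 }, { 3 }, { 4 }, { 1, 2 }, { 1, 3 }, { 1, 4 }, { 2, 3 }, { 2, 4 }, { 3, 4 }, { 1, 2, 3 }, { 1, 2, 4 }, { 1, 3, 4 }, { 2, 3, 4 }, X }

Working:
Seed the family with 𝒞 together with ∅ and X: { {  }, { 1, 4 }, { 2, 4 }, X }.
Round 1. New:
  { 1, 3 }  = ᶜ of { 2, 4 }
  { 2, 3 }  = ᶜ of { 1, 4 }
  { 1, 2, 4 }  = { 2, 4 } ∪ { 1, 4 }
  — 7 sets.
Round 2 (4 new):
  { 3 }  = ᶜ of { 1, 2, 4 }
  { 1, 2, 3 }  = { 2, 3 } ∪ { 1, 3 }
  { 1, 3, 4 }  = { 1, 4 } ∪ { 1, 3 }
  { 2, 3, 4 }  = { 2, 3 } ∪ { 2, 4 }
  — 11 sets.
Round 3 adds 3:
  { 1 }  = ᶜ of { 2, 3, 4 }
  { 2 }  = ᶜ of { 1, 3, 4 }
  { 4 }  = ᶜ of { 1, 2, 3 }
  — 14 sets.
Round 4. New:
  { 1, 2 }  = { 2 } ∪ { 1 }
  { 3, 4 }  = { 3 } ∪ { 4 }
  — 16 sets.
Round 5: already closed under ᶜ and ∪.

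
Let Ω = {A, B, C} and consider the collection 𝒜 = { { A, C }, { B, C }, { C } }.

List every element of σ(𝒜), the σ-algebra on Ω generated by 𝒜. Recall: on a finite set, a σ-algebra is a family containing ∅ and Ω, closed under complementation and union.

Take S₀ = 𝒜 ∪ {∅, Ω} = { {}, { C }, { A, C }, { B, C }, Ω }.
Pass 1 (3 new):
  { A }  = complement { B, C }
  { B }  = complement { A, C }
  { A, B }  = complement { C }
  — 8 sets.
After Pass 2 the family is unchanged; done.

Hence σ(𝒜) has 8 members: { {}, { A }, { B }, { C }, { A, B }, { A, C }, { B, C }, Ω }.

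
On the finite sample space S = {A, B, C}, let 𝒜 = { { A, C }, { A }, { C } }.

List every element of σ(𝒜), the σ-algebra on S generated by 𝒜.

|σ(𝒜)| = 8.  σ(𝒜) = { {  }, { A }, { B }, { C }, { A, B }, { A, C }, { B, C }, S }

Working:
Take S₀ = 𝒜 ∪ {∅, S} = { {  }, { A }, { C }, { A, C }, S }.
Round 1: +3 →
  { B }  = ᶜ of { A, C }
  { A, B }  = ᶜ of { C }
  { B, C }  = ᶜ of { A }
  |family| = 8
Round 2: already closed under ᶜ and ∪.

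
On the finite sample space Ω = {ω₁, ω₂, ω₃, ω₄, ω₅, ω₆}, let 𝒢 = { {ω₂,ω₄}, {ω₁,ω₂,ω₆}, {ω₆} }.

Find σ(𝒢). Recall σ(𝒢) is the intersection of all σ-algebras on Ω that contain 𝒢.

Start: 𝒢 ∪ {∅, Ω} = { {}, {ω₆}, {ω₂,ω₄}, {ω₁,ω₂,ω₆}, Ω }.
Round 1: 5 new —
  {ω₂,ω₄,ω₆}  = {ω₂,ω₄} ∪ {ω₆}
  {ω₃,ω₄,ω₅}  = {ω₁,ω₂,ω₆}ᶜ
  {ω₁,ω₂,ω₄,ω₆}  = {ω₁,ω₂,ω₆} ∪ {ω₂,ω₄}
  {ω₁,ω₃,ω₅,ω₆}  = {ω₂,ω₄}ᶜ
  {ω₁,ω₂,ω₃,ω₄,ω₅}  = {ω₆}ᶜ
  [10 total]
Round 2 adds 7:
  {ω₃,ω₅}  = {ω₁,ω₂,ω₄,ω₆}ᶜ
  {ω₁,ω₃,ω₅}  = {ω₂,ω₄,ω₆}ᶜ
  {ω₂,ω₃,ω₄,ω₅}  = {ω₃,ω₄,ω₅} ∪ {ω₂,ω₄}
  {ω₃,ω₄,ω₅,ω₆}  = {ω₃,ω₄,ω₅} ∪ {ω₆}
  {ω₁,ω₂,ω₃,ω₅,ω₆}  = {ω₁,ω₃,ω₅,ω₆} ∪ {ω₁,ω₂,ω₆}
  {ω₁,ω₃,ω₄,ω₅,ω₆}  = {ω₁,ω₃,ω₅,ω₆} ∪ {ω₃,ω₄,ω₅}
  {ω₂,ω₃,ω₄,ω₅,ω₆}  = {ω₂,ω₄,ω₆} ∪ {ω₃,ω₄,ω₅}
  [17 total]
Round 3. New:
  {ω₁}  = {ω₂,ω₃,ω₄,ω₅,ω₆}ᶜ
  {ω₂}  = {ω₁,ω₃,ω₄,ω₅,ω₆}ᶜ
  {ω₄}  = {ω₁,ω₂,ω₃,ω₅,ω₆}ᶜ
  {ω₁,ω₂}  = {ω₃,ω₄,ω₅,ω₆}ᶜ
  {ω₁,ω₆}  = {ω₂,ω₃,ω₄,ω₅}ᶜ
  {ω₃,ω₅,ω₆}  = {ω₃,ω₅} ∪ {ω₆}
  {ω₁,ω₃,ω₄,ω₅}  = {ω₃,ω₄,ω₅} ∪ {ω₁,ω₃,ω₅}
  [24 total]
Round 4 (8 new):
  {ω₁,ω₄}  = {ω₁} ∪ {ω₄}
  {ω₂,ω₆}  = {ω₁,ω₃,ω₄,ω₅}ᶜ
  {ω₄,ω₆}  = {ω₆} ∪ {ω₄}
  {ω₁,ω₂,ω₄}  = {ω₃,ω₅,ω₆}ᶜ
  {ω₁,ω₄,ω₆}  = {ω₁,ω₆} ∪ {ω₄}
  {ω₂,ω₃,ω₅}  = {ω₂} ∪ {ω₃,ω₅}
  {ω₁,ω₂,ω₃,ω₅}  = {ω₁,ω₂} ∪ {ω₁,ω₃,ω₅}
  {ω₂,ω₃,ω₅,ω₆}  = {ω₂} ∪ {ω₃,ω₅,ω₆}
  [32 total]
After Round 5 the family is unchanged; done.

σ(𝒢) = { {}, {ω₁}, {ω₂}, {ω₄}, {ω₆}, {ω₁,ω₂}, {ω₁,ω₄}, {ω₁,ω₆}, {ω₂,ω₄}, {ω₂,ω₆}, {ω₃,ω₅}, {ω₄,ω₆}, {ω₁,ω₂,ω₄}, {ω₁,ω₂,ω₆}, {ω₁,ω₃,ω₅}, {ω₁,ω₄,ω₆}, {ω₂,ω₃,ω₅}, {ω₂,ω₄,ω₆}, {ω₃,ω₄,ω₅}, {ω₃,ω₅,ω₆}, {ω₁,ω₂,ω₃,ω₅}, {ω₁,ω₂,ω₄,ω₆}, {ω₁,ω₃,ω₄,ω₅}, {ω₁,ω₃,ω₅,ω₆}, {ω₂,ω₃,ω₄,ω₅}, {ω₂,ω₃,ω₅,ω₆}, {ω₃,ω₄,ω₅,ω₆}, {ω₁,ω₂,ω₃,ω₄,ω₅}, {ω₁,ω₂,ω₃,ω₅,ω₆}, {ω₁,ω₃,ω₄,ω₅,ω₆}, {ω₂,ω₃,ω₄,ω₅,ω₆}, Ω }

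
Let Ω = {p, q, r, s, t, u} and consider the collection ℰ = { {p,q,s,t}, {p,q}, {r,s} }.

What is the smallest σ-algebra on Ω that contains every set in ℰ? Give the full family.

Take S₀ = ℰ ∪ {∅, Ω} = { ∅, {p,q}, {r,s}, {p,q,s,t}, Ω }.
Round 1. New:
  {r,u}  = Ω∖{p,q,s,t}
  {p,q,r,s}  = {r,s} ∪ {p,q}
  {p,q,t,u}  = Ω∖{r,s}
  {r,s,t,u}  = Ω∖{p,q}
  {p,q,r,s,t}  = {r,s} ∪ {p,q,s,t}
  — 10 sets.
Round 2 adds 7:
  {u}  = Ω∖{p,q,r,s,t}
  {t,u}  = Ω∖{p,q,r,s}
  {r,s,u}  = {r,s} ∪ {r,u}
  {p,q,r,u}  = {p,q} ∪ {r,u}
  {p,q,r,s,u}  = {r,u} ∪ {p,q,r,s}
  {p,q,r,t,u}  = {r,u} ∪ {p,q,t,u}
  {p,q,s,t,u}  = {p,q,s,t} ∪ {p,q,t,u}
  — 17 sets.
Round 3: +7 →
  {r}  = Ω∖{p,q,s,t,u}
  {s}  = Ω∖{p,q,r,t,u}
  {t}  = Ω∖{p,q,r,s,u}
  {s,t}  = Ω∖{p,q,r,u}
  {p,q,t}  = Ω∖{r,s,u}
  {p,q,u}  = {p,q} ∪ {u}
  {r,t,u}  = {t,u} ∪ {r,u}
  — 24 sets.
Round 4 adds 8:
  {r,t}  = {t} ∪ {r}
  {s,u}  = {u} ∪ {s}
  {p,q,r}  = {p,q} ∪ {r}
  {p,q,s}  = Ω∖{r,t,u}
  {r,s,t}  = Ω∖{p,q,u}
  {s,t,u}  = {t,u} ∪ {s,t}
  {p,q,r,t}  = {r} ∪ {p,q,t}
  {p,q,s,u}  = {s} ∪ {p,q,u}
  — 32 sets.
Round 5: already closed under ᶜ and ∪.

Therefore σ(ℰ) = { ∅, {r}, {s}, {t}, {u}, {p,q}, {r,s}, {r,t}, {r,u}, {s,t}, {s,u}, {t,u}, {p,q,r}, {p,q,s}, {p,q,t}, {p,q,u}, {r,s,t}, {r,s,u}, {r,t,u}, {s,t,u}, {p,q,r,s}, {p,q,r,t}, {p,q,r,u}, {p,q,s,t}, {p,q,s,u}, {p,q,t,u}, {r,s,t,u}, {p,q,r,s,t}, {p,q,r,s,u}, {p,q,r,t,u}, {p,q,s,t,u}, Ω } (|σ(ℰ)| = 32).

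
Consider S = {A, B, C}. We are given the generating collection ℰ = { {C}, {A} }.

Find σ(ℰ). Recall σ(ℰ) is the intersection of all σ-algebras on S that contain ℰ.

σ(ℰ) = { {}, {A}, {B}, {C}, {A, B}, {A, C}, {B, C}, S }

Working:
Start: ℰ ∪ {∅, S} = { {}, {A}, {C}, S }.
Step 1 (3 new):
  {A, B}  = ᶜ of {C}
  {A, C}  = {C} ∪ {A}
  {B, C}  = ᶜ of {A}
  — 7 sets.
Step 2 (1 new):
  {B}  = ᶜ of {A, C}
  — 8 sets.
Step 3: stable.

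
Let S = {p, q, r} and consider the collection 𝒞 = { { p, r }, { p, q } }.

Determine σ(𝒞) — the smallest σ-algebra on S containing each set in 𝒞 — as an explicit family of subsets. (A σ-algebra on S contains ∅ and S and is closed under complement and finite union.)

Begin from { ∅, { p, q }, { p, r }, S } (that is, 𝒞 plus ∅ and S).
Step 1 adds 2:
  { q }  = { p, r }ᶜ
  { r }  = { p, q }ᶜ
Step 2 (1 new):
  { q, r }  = { r } ∪ { q }
Step 3 (1 new):
  { p }  = { q, r }ᶜ
Step 4: stable.

σ(𝒞) = { ∅, { p }, { q }, { r }, { p, q }, { p, r }, { q, r }, S }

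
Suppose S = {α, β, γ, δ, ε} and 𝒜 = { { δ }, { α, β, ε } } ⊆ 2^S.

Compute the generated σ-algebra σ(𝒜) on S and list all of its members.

Initial family (4 sets): { {  }, { δ }, { α, β, ε }, S }.
Iteration 1: +3 →
  { γ, δ }  = { α, β, ε }ᶜ
  { α, β, γ, ε }  = { δ }ᶜ
  { α, β, δ, ε }  = { α, β, ε } ∪ { δ }
Iteration 2 adds 1:
  { γ }  = { α, β, δ, ε }ᶜ
After Iteration 3 the family is unchanged; done.

|σ(𝒜)| = 8.  σ(𝒜) = { {  }, { γ }, { δ }, { γ, δ }, { α, β, ε }, { α, β, γ, ε }, { α, β, δ, ε }, S }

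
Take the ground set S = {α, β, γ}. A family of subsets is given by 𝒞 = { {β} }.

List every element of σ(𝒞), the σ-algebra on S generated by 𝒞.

Initial family (3 sets): { {}, {β}, S }.
Iteration 1: 1 new —
  {α, γ}  = S∖{β}
  (now 4)
Iteration 2: stable.

σ(𝒞) = { {}, {β}, {α, γ}, S }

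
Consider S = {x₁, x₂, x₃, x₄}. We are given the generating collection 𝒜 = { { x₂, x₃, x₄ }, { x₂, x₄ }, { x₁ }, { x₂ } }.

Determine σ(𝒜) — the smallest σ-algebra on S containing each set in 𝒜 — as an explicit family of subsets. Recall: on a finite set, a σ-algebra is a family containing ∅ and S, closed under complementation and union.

Start: 𝒜 ∪ {∅, S} = { {}, { x₁ }, { x₂ }, { x₂, x₄ }, { x₂, x₃, x₄ }, S }.
Iteration 1: 4 new —
  { x₁, x₂ }  = { x₂ } ∪ { x₁ }
  { x₁, x₃ }  = complement { x₂, x₄ }
  { x₁, x₂, x₄ }  = { x₂, x₄ } ∪ { x₁ }
  { x₁, x₃, x₄ }  = complement { x₂ }
  (now 10)
Iteration 2. New:
  { x₃ }  = complement { x₁, x₂, x₄ }
  { x₃, x₄ }  = complement { x₁, x₂ }
  { x₁, x₂, x₃ }  = { x₁, x₂ } ∪ { x₁, x₃ }
  (now 13)
Iteration 3. New:
  { x₄ }  = complement { x₁, x₂, x₃ }
  { x₂, x₃ }  = { x₃ } ∪ { x₂ }
  (now 15)
Iteration 4 (1 new):
  { x₁, x₄ }  = complement { x₂, x₃ }
  (now 16)
Iteration 5: no new sets; the family is a σ-algebra.

Therefore σ(𝒜) = { {}, { x₁ }, { x₂ }, { x₃ }, { x₄ }, { x₁, x₂ }, { x₁, x₃ }, { x₁, x₄ }, { x₂, x₃ }, { x₂, x₄ }, { x₃, x₄ }, { x₁, x₂, x₃ }, { x₁, x₂, x₄ }, { x₁, x₃, x₄ }, { x₂, x₃, x₄ }, S } (|σ(𝒜)| = 16).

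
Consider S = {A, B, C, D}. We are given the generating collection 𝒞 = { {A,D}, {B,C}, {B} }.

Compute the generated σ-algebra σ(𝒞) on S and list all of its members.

Start: 𝒞 ∪ {∅, S} = { ∅, {B}, {A,D}, {B,C}, S }.
Round 1. New:
  {A,B,D}  = {A,D} ∪ {B}
  {A,C,D}  = {B}ᶜ
  |family| = 7
Round 2. New:
  {C}  = {A,B,D}ᶜ
  |family| = 8
Round 3: already closed under ᶜ and ∪.

|σ(𝒞)| = 8.  σ(𝒞) = { ∅, {B}, {C}, {A,D}, {B,C}, {A,B,D}, {A,C,D}, S }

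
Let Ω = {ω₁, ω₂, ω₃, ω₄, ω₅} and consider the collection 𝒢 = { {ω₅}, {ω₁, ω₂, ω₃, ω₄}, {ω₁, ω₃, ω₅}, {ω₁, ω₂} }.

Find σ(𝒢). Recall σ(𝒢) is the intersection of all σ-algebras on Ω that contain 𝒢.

Begin from { ∅, {ω₅}, {ω₁, ω₂}, {ω₁, ω₃, ω₅}, {ω₁, ω₂, ω₃, ω₄}, Ω } (that is, 𝒢 plus ∅ and Ω).
Step 1: 4 new —
  {ω₂, ω₄}  = {ω₁, ω₃, ω₅}ᶜ
  {ω₁, ω₂, ω₅}  = {ω₁, ω₂} ∪ {ω₅}
  {ω₃, ω₄, ω₅}  = {ω₁, ω₂}ᶜ
  {ω₁, ω₂, ω₃, ω₅}  = {ω₁, ω₂} ∪ {ω₁, ω₃, ω₅}
Step 2 (7 new):
  {ω₄}  = {ω₁, ω₂, ω₃, ω₅}ᶜ
  {ω₃, ω₄}  = {ω₁, ω₂, ω₅}ᶜ
  {ω₁, ω₂, ω₄}  = {ω₁, ω₂} ∪ {ω₂, ω₄}
  {ω₂, ω₄, ω₅}  = {ω₅} ∪ {ω₂, ω₄}
  {ω₁, ω₂, ω₄, ω₅}  = {ω₁, ω₂, ω₅} ∪ {ω₂, ω₄}
  {ω₁, ω₃, ω₄, ω₅}  = {ω₃, ω₄, ω₅} ∪ {ω₁, ω₃, ω₅}
  {ω₂, ω₃, ω₄, ω₅}  = {ω₃, ω₄, ω₅} ∪ {ω₂, ω₄}
Step 3: 7 new —
  {ω₁}  = {ω₂, ω₃, ω₄, ω₅}ᶜ
  {ω₂}  = {ω₁, ω₃, ω₄, ω₅}ᶜ
  {ω₃}  = {ω₁, ω₂, ω₄, ω₅}ᶜ
  {ω₁, ω₃}  = {ω₂, ω₄, ω₅}ᶜ
  {ω₃, ω₅}  = {ω₁, ω₂, ω₄}ᶜ
  {ω₄, ω₅}  = {ω₄} ∪ {ω₅}
  {ω₂, ω₃, ω₄}  = {ω₃, ω₄} ∪ {ω₂, ω₄}
Step 4. New:
  {ω₁, ω₄}  = {ω₄} ∪ {ω₁}
  {ω₁, ω₅}  = {ω₂, ω₃, ω₄}ᶜ
  {ω₂, ω₃}  = {ω₂} ∪ {ω₃}
  {ω₂, ω₅}  = {ω₂} ∪ {ω₅}
  {ω₁, ω₂, ω₃}  = {ω₄, ω₅}ᶜ
  {ω₁, ω₃, ω₄}  = {ω₃, ω₄} ∪ {ω₁, ω₃}
  {ω₁, ω₄, ω₅}  = {ω₄, ω₅} ∪ {ω₁}
  {ω₂, ω₃, ω₅}  = {ω₂} ∪ {ω₃, ω₅}
Step 5: stable.

Therefore σ(𝒢) = { ∅, {ω₁}, {ω₂}, {ω₃}, {ω₄}, {ω₅}, {ω₁, ω₂}, {ω₁, ω₃}, {ω₁, ω₄}, {ω₁, ω₅}, {ω₂, ω₃}, {ω₂, ω₄}, {ω₂, ω₅}, {ω₃, ω₄}, {ω₃, ω₅}, {ω₄, ω₅}, {ω₁, ω₂, ω₃}, {ω₁, ω₂, ω₄}, {ω₁, ω₂, ω₅}, {ω₁, ω₃, ω₄}, {ω₁, ω₃, ω₅}, {ω₁, ω₄, ω₅}, {ω₂, ω₃, ω₄}, {ω₂, ω₃, ω₅}, {ω₂, ω₄, ω₅}, {ω₃, ω₄, ω₅}, {ω₁, ω₂, ω₃, ω₄}, {ω₁, ω₂, ω₃, ω₅}, {ω₁, ω₂, ω₄, ω₅}, {ω₁, ω₃, ω₄, ω₅}, {ω₂, ω₃, ω₄, ω₅}, Ω } (|σ(𝒢)| = 32).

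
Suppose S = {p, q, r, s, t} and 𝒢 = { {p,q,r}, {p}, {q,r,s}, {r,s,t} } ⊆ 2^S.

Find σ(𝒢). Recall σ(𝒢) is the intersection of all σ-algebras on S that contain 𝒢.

Begin from { ∅, {p}, {p,q,r}, {q,r,s}, {r,s,t}, S } (that is, 𝒢 plus ∅ and S).
Step 1 adds 6:
  {p,q}  = ᶜ of {r,s,t}
  {p,t}  = ᶜ of {q,r,s}
  {s,t}  = ᶜ of {p,q,r}
  {p,q,r,s}  = {p,q,r} ∪ {q,r,s}
  {p,r,s,t}  = {r,s,t} ∪ {p}
  {q,r,s,t}  = ᶜ of {p}
  |family| = 12
Step 2. New:
  {q}  = ᶜ of {p,r,s,t}
  {t}  = ᶜ of {p,q,r,s}
  {p,q,t}  = {p,q} ∪ {p,t}
  {p,s,t}  = {s,t} ∪ {p,t}
  {p,q,r,t}  = {p,q,r} ∪ {p,t}
  {p,q,s,t}  = {p,q} ∪ {s,t}
  |family| = 18
Step 3: +6 →
  {r}  = ᶜ of {p,q,s,t}
  {s}  = ᶜ of {p,q,r,t}
  {q,r}  = ᶜ of {p,s,t}
  {q,t}  = {q} ∪ {t}
  {r,s}  = ᶜ of {p,q,t}
  {q,s,t}  = {s,t} ∪ {q}
  |family| = 24
Step 4. New:
  {p,r}  = ᶜ of {q,s,t}
  {p,s}  = {s} ∪ {p}
  {q,s}  = {q} ∪ {s}
  {r,t}  = {t} ∪ {r}
  {p,q,s}  = {p,q} ∪ {s}
  {p,r,s}  = ᶜ of {q,t}
  {p,r,t}  = {r} ∪ {p,t}
  {q,r,t}  = {q,t} ∪ {r}
  |family| = 32
After Step 5 the family is unchanged; done.

|σ(𝒢)| = 32.  σ(𝒢) = { ∅, {p}, {q}, {r}, {s}, {t}, {p,q}, {p,r}, {p,s}, {p,t}, {q,r}, {q,s}, {q,t}, {r,s}, {r,t}, {s,t}, {p,q,r}, {p,q,s}, {p,q,t}, {p,r,s}, {p,r,t}, {p,s,t}, {q,r,s}, {q,r,t}, {q,s,t}, {r,s,t}, {p,q,r,s}, {p,q,r,t}, {p,q,s,t}, {p,r,s,t}, {q,r,s,t}, S }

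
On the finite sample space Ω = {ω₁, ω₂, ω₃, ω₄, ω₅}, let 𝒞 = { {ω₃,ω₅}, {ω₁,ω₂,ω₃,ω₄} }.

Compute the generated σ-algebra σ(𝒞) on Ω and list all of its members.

σ(𝒞) (8 sets): { {}, {ω₃}, {ω₅}, {ω₃,ω₅}, {ω₁,ω₂,ω₄}, {ω₁,ω₂,ω₃,ω₄}, {ω₁,ω₂,ω₄,ω₅}, Ω }

Derivation:
Initial family (4 sets): { {}, {ω₃,ω₅}, {ω₁,ω₂,ω₃,ω₄}, Ω }.
Pass 1 adds 2:
  {ω₅}  = {ω₁,ω₂,ω₃,ω₄}ᶜ
  {ω₁,ω₂,ω₄}  = {ω₃,ω₅}ᶜ
  — 6 sets.
Pass 2: 1 new —
  {ω₁,ω₂,ω₄,ω₅}  = {ω₁,ω₂,ω₄} ∪ {ω₅}
  — 7 sets.
Pass 3 adds 1:
  {ω₃}  = {ω₁,ω₂,ω₄,ω₅}ᶜ
  — 8 sets.
After Pass 4 the family is unchanged; done.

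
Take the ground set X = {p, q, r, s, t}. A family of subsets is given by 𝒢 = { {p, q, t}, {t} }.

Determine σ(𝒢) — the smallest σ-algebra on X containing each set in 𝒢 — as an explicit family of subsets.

Answer: σ(𝒢) = { ∅, {t}, {p, q}, {r, s}, {p, q, t}, {r, s, t}, {p, q, r, s}, X }

Derivation:
Take S₀ = 𝒢 ∪ {∅, X} = { ∅, {t}, {p, q, t}, X }.
Step 1: +2 →
  {r, s}  = complement {p, q, t}
  {p, q, r, s}  = complement {t}
  — 6 sets.
Step 2: +1 →
  {r, s, t}  = {r, s} ∪ {t}
  — 7 sets.
Step 3: +1 →
  {p, q}  = complement {r, s, t}
  — 8 sets.
Step 4: closed — nothing new.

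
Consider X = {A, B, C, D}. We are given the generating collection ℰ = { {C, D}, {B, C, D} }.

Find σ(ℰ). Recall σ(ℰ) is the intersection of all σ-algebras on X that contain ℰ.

Start: ℰ ∪ {∅, X} = { {}, {C, D}, {B, C, D}, X }.
Round 1: 2 new —
  {A}  = ᶜ of {B, C, D}
  {A, B}  = ᶜ of {C, D}
  [6 total]
Round 2. New:
  {A, C, D}  = {C, D} ∪ {A}
  [7 total]
Round 3: 1 new —
  {B}  = ᶜ of {A, C, D}
  [8 total]
Round 4 adds nothing — fixpoint reached.

Hence σ(ℰ) has 8 members: { {}, {A}, {B}, {A, B}, {C, D}, {A, C, D}, {B, C, D}, X }.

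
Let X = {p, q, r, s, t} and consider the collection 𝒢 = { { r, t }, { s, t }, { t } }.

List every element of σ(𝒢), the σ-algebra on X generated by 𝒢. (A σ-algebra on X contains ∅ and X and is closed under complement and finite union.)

Seed the family with 𝒢 together with ∅ and X: { ∅, { t }, { r, t }, { s, t }, X }.
Round 1 adds 4:
  { p, q, r }  = ᶜ of { s, t }
  { p, q, s }  = ᶜ of { r, t }
  { r, s, t }  = { s, t } ∪ { r, t }
  { p, q, r, s }  = ᶜ of { t }
  [9 total]
Round 2 (3 new):
  { p, q }  = ᶜ of { r, s, t }
  { p, q, r, t }  = { p, q, r } ∪ { t }
  { p, q, s, t }  = { p, q, s } ∪ { t }
  [12 total]
Round 3. New:
  { r }  = ᶜ of { p, q, s, t }
  { s }  = ᶜ of { p, q, r, t }
  { p, q, t }  = { p, q } ∪ { t }
  [15 total]
Round 4. New:
  { r, s }  = ᶜ of { p, q, t }
  [16 total]
Round 5: no new sets; the family is a σ-algebra.

|σ(𝒢)| = 16.  σ(𝒢) = { ∅, { r }, { s }, { t }, { p, q }, { r, s }, { r, t }, { s, t }, { p, q, r }, { p, q, s }, { p, q, t }, { r, s, t }, { p, q, r, s }, { p, q, r, t }, { p, q, s, t }, X }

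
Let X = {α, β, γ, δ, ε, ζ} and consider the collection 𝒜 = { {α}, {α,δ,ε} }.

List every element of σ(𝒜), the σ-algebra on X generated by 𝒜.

|σ(𝒜)| = 8.  σ(𝒜) = { {}, {α}, {δ,ε}, {α,δ,ε}, {β,γ,ζ}, {α,β,γ,ζ}, {β,γ,δ,ε,ζ}, X }

Trace:
Take S₀ = 𝒜 ∪ {∅, X} = { {}, {α}, {α,δ,ε}, X }.
Pass 1: +2 →
  {β,γ,ζ}  = ᶜ of {α,δ,ε}
  {β,γ,δ,ε,ζ}  = ᶜ of {α}
  — 6 sets.
Pass 2. New:
  {α,β,γ,ζ}  = {β,γ,ζ} ∪ {α}
  — 7 sets.
Pass 3 adds 1:
  {δ,ε}  = ᶜ of {α,β,γ,ζ}
  — 8 sets.
Pass 4: no new sets; the family is a σ-algebra.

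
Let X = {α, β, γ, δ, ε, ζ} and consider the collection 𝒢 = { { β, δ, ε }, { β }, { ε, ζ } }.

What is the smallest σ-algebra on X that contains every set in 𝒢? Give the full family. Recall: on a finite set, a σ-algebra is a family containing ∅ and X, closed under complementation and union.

Seed the family with 𝒢 together with ∅ and X: { ∅, { β }, { ε, ζ }, { β, δ, ε }, X }.
Step 1. New:
  { α, γ, ζ }  = { β, δ, ε }ᶜ
  { β, ε, ζ }  = { ε, ζ } ∪ { β }
  { α, β, γ, δ }  = { ε, ζ }ᶜ
  { β, δ, ε, ζ }  = { ε, ζ } ∪ { β, δ, ε }
  { α, γ, δ, ε, ζ }  = { β }ᶜ
  |family| = 10
Step 2 (7 new):
  { α, γ }  = { β, δ, ε, ζ }ᶜ
  { α, γ, δ }  = { β, ε, ζ }ᶜ
  { α, β, γ, ζ }  = { α, γ, ζ } ∪ { β }
  { α, γ, ε, ζ }  = { ε, ζ } ∪ { α, γ, ζ }
  { α, β, γ, δ, ε }  = { α, β, γ, δ } ∪ { β, δ, ε }
  { α, β, γ, δ, ζ }  = { α, γ, ζ } ∪ { α, β, γ, δ }
  { α, β, γ, ε, ζ }  = { α, γ, ζ } ∪ { β, ε, ζ }
  |family| = 17
Step 3 (7 new):
  { δ }  = { α, β, γ, ε, ζ }ᶜ
  { ε }  = { α, β, γ, δ, ζ }ᶜ
  { ζ }  = { α, β, γ, δ, ε }ᶜ
  { β, δ }  = { α, γ, ε, ζ }ᶜ
  { δ, ε }  = { α, β, γ, ζ }ᶜ
  { α, β, γ }  = { α, γ } ∪ { β }
  { α, γ, δ, ζ }  = { α, γ, δ } ∪ { α, γ, ζ }
  |family| = 24
Step 4 adds 8:
  { β, ε }  = { α, γ, δ, ζ }ᶜ
  { β, ζ }  = { β } ∪ { ζ }
  { δ, ζ }  = { ζ } ∪ { δ }
  { α, γ, ε }  = { ε } ∪ { α, γ }
  { β, δ, ζ }  = { ζ } ∪ { β, δ }
  { δ, ε, ζ }  = { α, β, γ }ᶜ
  { α, β, γ, ε }  = { α, β, γ } ∪ { ε }
  { α, γ, δ, ε }  = { ε } ∪ { α, γ, δ }
  |family| = 32
After Step 5 the family is unchanged; done.

Therefore σ(𝒢) = { ∅, { β }, { δ }, { ε }, { ζ }, { α, γ }, { β, δ }, { β, ε }, { β, ζ }, { δ, ε }, { δ, ζ }, { ε, ζ }, { α, β, γ }, { α, γ, δ }, { α, γ, ε }, { α, γ, ζ }, { β, δ, ε }, { β, δ, ζ }, { β, ε, ζ }, { δ, ε, ζ }, { α, β, γ, δ }, { α, β, γ, ε }, { α, β, γ, ζ }, { α, γ, δ, ε }, { α, γ, δ, ζ }, { α, γ, ε, ζ }, { β, δ, ε, ζ }, { α, β, γ, δ, ε }, { α, β, γ, δ, ζ }, { α, β, γ, ε, ζ }, { α, γ, δ, ε, ζ }, X } (|σ(𝒢)| = 32).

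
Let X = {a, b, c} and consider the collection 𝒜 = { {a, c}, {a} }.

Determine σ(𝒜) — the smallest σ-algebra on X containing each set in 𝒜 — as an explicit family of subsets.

Initial family (4 sets): { {}, {a}, {a, c}, X }.
Iteration 1. New:
  {b}  = {a, c}ᶜ
  {b, c}  = {a}ᶜ
  (now 6)
Iteration 2 (1 new):
  {a, b}  = {b} ∪ {a}
  (now 7)
Iteration 3: 1 new —
  {c}  = {a, b}ᶜ
  (now 8)
Iteration 4: closed — nothing new.

Therefore σ(𝒜) = { {}, {a}, {b}, {c}, {a, b}, {a, c}, {b, c}, X } (|σ(𝒜)| = 8).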